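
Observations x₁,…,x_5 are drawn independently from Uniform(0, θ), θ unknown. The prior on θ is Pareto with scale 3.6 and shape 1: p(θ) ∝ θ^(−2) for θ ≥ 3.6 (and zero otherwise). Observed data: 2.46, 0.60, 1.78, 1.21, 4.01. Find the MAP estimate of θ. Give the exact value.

The Uniform(0, θ) likelihood is θ^(−n) for θ ≥ max(xᵢ), zero otherwise. Here max(xᵢ) = 4.01.
Posterior ∝ θ^(−2) · θ^(−5) = θ^(−7) on θ ≥ max(3.6, 4.01) = 4.01.
This density is strictly decreasing in θ, so the posterior mode lies at the lower boundary of the support.

θ̂_MAP = 4.01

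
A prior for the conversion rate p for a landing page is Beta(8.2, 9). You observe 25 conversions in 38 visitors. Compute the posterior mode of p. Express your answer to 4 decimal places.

p̂_MAP = 0.6053

Prior: Beta(8.2, 9).
Data: 25 successes in 38 trials. The binomial likelihood contributes p^25(1−p)^13, so the posterior is Beta(8.2+25, 9+13) = Beta(33.2, 22).
For Beta(a, b) with a, b > 1 the mode is (a−1)/(a+b−2) = 32.2/53.2 ≈ 0.6053.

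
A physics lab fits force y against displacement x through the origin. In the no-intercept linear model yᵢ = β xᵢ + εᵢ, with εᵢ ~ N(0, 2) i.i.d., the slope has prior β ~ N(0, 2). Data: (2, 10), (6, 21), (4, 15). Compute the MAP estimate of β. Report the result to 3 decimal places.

β̂_MAP = 3.614

log p(β | y) = −Σ(yᵢ − βxᵢ)²/(2·2) − β²/(2·2) + const.
Setting the derivative to zero: Σxᵢ(yᵢ − βxᵢ)/2 − β/2 = 0, so β = Σxᵢyᵢ / (Σxᵢ² + σ²/τ²).
Σxᵢyᵢ = 2·10 + 6·21 + 4·15 = 206; Σxᵢ² = 56; σ²/τ² = 1.
β̂_MAP = 206 / (56 + 1) = 206/57 ≈ 3.614.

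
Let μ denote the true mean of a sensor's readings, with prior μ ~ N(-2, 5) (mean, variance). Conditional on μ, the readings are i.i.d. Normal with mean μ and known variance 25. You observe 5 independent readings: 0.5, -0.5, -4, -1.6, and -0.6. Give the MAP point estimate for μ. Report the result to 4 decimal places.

μ̂_MAP = -1.6200

n = 5; x̄ = (0.5 + (-0.5) + (-4) + (-1.6) + (-0.6))/5 = -6.2/5 = -1.24.
For a Normal prior and Normal likelihood with known variance, the posterior is Normal; its mode equals its mean, the precision-weighted average.
Prior precision 1/σ₀² = 1/5 = 0.2; data precision n/σ² = 5/25 = 0.2.
μ̂ = (0.2·(-2) + 0.2·(-1.24)) / (0.2 + 0.2) = (-0.648)/0.4 = -1.6200.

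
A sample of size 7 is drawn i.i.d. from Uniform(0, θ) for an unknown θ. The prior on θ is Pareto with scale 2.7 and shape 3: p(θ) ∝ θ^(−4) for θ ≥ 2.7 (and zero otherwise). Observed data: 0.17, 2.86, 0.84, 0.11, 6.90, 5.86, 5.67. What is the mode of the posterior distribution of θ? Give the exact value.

The Uniform(0, θ) likelihood is θ^(−n) for θ ≥ max(xᵢ), zero otherwise. Here max(xᵢ) = 6.90.
Posterior ∝ θ^(−4) · θ^(−7) = θ^(−11) on θ ≥ max(2.7, 6.90) = 6.90.
This density is strictly decreasing in θ, so the posterior mode lies at the lower boundary of the support.

θ̂_MAP = 6.90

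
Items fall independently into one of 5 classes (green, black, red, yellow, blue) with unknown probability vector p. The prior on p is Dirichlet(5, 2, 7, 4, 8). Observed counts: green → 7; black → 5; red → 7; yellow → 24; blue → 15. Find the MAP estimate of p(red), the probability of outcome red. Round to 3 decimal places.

The posterior is Dirichlet(αᵢ + nᵢ) = Dirichlet(12, 7, 14, 28, 23).
For a Dirichlet(a₁,…,a_K) with all aᵢ > 1, the mode has j-th component (aⱼ − 1)/(Σaᵢ − K).
Here Σaᵢ = 84 and K = 5, so p(red) = (14 − 1)/(84 − 5) = 13/79 ≈ 0.165.

MAP estimate of p(red) = 0.165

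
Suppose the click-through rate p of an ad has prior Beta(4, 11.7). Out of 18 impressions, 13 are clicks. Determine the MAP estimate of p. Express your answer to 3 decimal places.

Prior: Beta(4, 11.7).
Data: 13 successes in 18 trials. The binomial likelihood contributes p^13(1−p)^5, so the posterior is Beta(4+13, 11.7+5) = Beta(17, 16.7).
For Beta(a, b) with a, b > 1 the mode is (a−1)/(a+b−2) = 16/31.7 ≈ 0.505.

p̂_MAP = 0.505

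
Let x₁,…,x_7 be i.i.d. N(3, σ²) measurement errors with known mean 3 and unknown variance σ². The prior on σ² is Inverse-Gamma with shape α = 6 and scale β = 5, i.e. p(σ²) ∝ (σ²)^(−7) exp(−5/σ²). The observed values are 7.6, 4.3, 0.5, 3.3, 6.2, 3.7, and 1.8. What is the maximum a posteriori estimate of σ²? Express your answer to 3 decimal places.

σ̂²_MAP = 2.446

Sum of squared deviations about the known mean: SS = (7.6−3)² + (4.3−3)² + (0.5−3)² + (3.3−3)² + (6.2−3)² + (3.7−3)² + (1.8−3)² = 41.36.
The Normal likelihood contributes (σ²)^(−n/2) exp(−SS/(2σ²)), so the posterior is Inverse-Gamma(α + n/2, β + SS/2) = Inverse-Gamma(9.5, 25.68).
The mode of Inverse-Gamma(a, b) is b/(a+1) = 25.68/10.5 ≈ 2.446.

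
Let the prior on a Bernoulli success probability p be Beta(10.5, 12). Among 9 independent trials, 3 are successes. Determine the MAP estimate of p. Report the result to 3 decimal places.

p̂_MAP = 0.424

Prior: Beta(10.5, 12).
Data: 3 successes in 9 trials. The binomial likelihood contributes p^3(1−p)^6, so the posterior is Beta(10.5+3, 12+6) = Beta(13.5, 18).
For Beta(a, b) with a, b > 1 the mode is (a−1)/(a+b−2) = 12.5/29.5 ≈ 0.424.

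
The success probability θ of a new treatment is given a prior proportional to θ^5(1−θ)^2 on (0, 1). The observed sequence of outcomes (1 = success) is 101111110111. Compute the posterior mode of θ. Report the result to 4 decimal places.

The prior density ∝ θ^5(1−θ)^2 is the kernel of Beta(6, 3).
Data: 10 successes in 12 trials (from the sequence). The binomial likelihood contributes θ^10(1−θ)^2, so the posterior is Beta(6+10, 3+2) = Beta(16, 5).
For Beta(a, b) with a, b > 1 the mode is (a−1)/(a+b−2) = 15/19 ≈ 0.7895.

θ̂_MAP = 0.7895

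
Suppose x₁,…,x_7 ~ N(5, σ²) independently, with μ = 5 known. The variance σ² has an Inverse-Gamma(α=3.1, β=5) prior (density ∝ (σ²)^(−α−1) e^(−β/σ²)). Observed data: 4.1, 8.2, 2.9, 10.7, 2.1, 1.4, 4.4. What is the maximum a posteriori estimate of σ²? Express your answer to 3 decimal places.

Sum of squared deviations about the known mean: SS = (4.1−5)² + (8.2−5)² + (2.9−5)² + (10.7−5)² + (2.1−5)² + (1.4−5)² + (4.4−5)² = 69.68.
The Normal likelihood contributes (σ²)^(−n/2) exp(−SS/(2σ²)), so the posterior is Inverse-Gamma(α + n/2, β + SS/2) = Inverse-Gamma(6.6, 39.84).
The mode of Inverse-Gamma(a, b) is b/(a+1) = 39.84/7.6 ≈ 5.242.

σ̂²_MAP = 5.242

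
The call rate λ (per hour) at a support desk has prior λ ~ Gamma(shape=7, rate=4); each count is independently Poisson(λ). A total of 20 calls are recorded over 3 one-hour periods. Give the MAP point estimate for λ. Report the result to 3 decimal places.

λ̂_MAP = 3.714

Σxᵢ = 20, n = 3.
Posterior ∝ λ^6e^(−4λ) · λ^20e^(−3λ) = λ^26e^(−7λ), i.e. Gamma(shape=27, rate=7).
The mode of a Gamma(a, b) with a ≥ 1 (shape–rate) is (a−1)/b = 26/7 ≈ 3.714.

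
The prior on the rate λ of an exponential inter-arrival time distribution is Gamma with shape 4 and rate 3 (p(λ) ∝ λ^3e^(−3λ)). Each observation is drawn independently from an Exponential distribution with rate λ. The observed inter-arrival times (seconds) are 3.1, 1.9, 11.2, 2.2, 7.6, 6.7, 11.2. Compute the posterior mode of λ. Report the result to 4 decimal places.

The Exponential(rate=λ) likelihood is ∝ λ^n e^(−λΣtᵢ). Here n = 7 and Σtᵢ = 3.1 + 1.9 + 11.2 + 2.2 + 7.6 + 6.7 + 11.2 = 43.9.
Posterior ∝ λ^3e^(−3λ) · λ^7e^(−43.9λ) = λ^10e^(−46.9λ), i.e. Gamma(11, 46.9).
Mode = (a−1)/b = 10/46.9 ≈ 0.2132.

λ̂_MAP = 0.2132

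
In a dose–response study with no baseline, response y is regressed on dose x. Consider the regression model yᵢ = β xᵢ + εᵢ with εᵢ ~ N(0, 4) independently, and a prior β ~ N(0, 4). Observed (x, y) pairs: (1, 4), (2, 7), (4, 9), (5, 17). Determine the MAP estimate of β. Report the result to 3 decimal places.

β̂_MAP = 2.957

log p(β | y) = −Σ(yᵢ − βxᵢ)²/(2·4) − β²/(2·4) + const.
Setting the derivative to zero: Σxᵢ(yᵢ − βxᵢ)/4 − β/4 = 0, so β = Σxᵢyᵢ / (Σxᵢ² + σ²/τ²).
Σxᵢyᵢ = 1·4 + 2·7 + 4·9 + 5·17 = 139; Σxᵢ² = 46; σ²/τ² = 1.
β̂_MAP = 139 / (46 + 1) = 139/47 ≈ 2.957.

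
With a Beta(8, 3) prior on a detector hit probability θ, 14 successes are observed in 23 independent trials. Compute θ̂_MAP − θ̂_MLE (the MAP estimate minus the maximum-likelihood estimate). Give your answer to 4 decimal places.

MAP − MLE = 0.0476

Posterior is Beta(22, 12); MAP = (22−1)/(34−2) = 21/32 ≈ 0.65625.
MLE ignores the prior: θ̂_MLE = k/n = 14/23 ≈ 0.60870.
Difference = 21/32 − 14/23 = 35/736 ≈ 0.0476.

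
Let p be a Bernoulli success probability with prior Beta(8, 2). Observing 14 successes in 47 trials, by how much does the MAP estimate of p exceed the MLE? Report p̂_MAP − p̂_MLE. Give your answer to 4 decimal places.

MAP − MLE = 0.0839

Posterior is Beta(22, 35); MAP = (22−1)/(57−2) = 21/55 ≈ 0.38182.
MLE ignores the prior: p̂_MLE = k/n = 14/47 ≈ 0.29787.
Difference = 21/55 − 14/47 = 217/2585 ≈ 0.0839.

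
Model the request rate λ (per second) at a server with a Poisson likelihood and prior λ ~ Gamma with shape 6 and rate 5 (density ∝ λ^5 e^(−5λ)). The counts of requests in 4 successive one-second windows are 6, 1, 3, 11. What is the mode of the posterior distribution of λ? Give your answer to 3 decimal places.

λ̂_MAP = 2.889

Σxᵢ = 6+1+3+11 = 21, with n = 4.
Posterior ∝ λ^5e^(−5λ) · λ^21e^(−4λ) = λ^26e^(−9λ), i.e. Gamma(shape=27, rate=9).
The mode of a Gamma(a, b) with a ≥ 1 (shape–rate) is (a−1)/b = 26/9 ≈ 2.889.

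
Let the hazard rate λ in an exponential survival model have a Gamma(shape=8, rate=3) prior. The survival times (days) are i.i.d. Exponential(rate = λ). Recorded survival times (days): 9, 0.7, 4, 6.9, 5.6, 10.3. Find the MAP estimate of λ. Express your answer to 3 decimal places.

The Exponential(rate=λ) likelihood is ∝ λ^n e^(−λΣtᵢ). Here n = 6 and Σtᵢ = 9 + 0.7 + 4 + 6.9 + 5.6 + 10.3 = 36.5.
Posterior ∝ λ^7e^(−3λ) · λ^6e^(−36.5λ) = λ^13e^(−39.5λ), i.e. Gamma(14, 39.5).
Mode = (a−1)/b = 13/39.5 ≈ 0.329.

λ̂_MAP = 0.329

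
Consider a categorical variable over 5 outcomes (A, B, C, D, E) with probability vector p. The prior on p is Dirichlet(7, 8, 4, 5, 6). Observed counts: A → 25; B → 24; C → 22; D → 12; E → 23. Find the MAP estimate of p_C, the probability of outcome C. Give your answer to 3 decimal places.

MAP estimate of p_C = 0.191

The posterior is Dirichlet(αᵢ + nᵢ) = Dirichlet(32, 32, 26, 17, 29).
For a Dirichlet(a₁,…,a_K) with all aᵢ > 1, the mode has j-th component (aⱼ − 1)/(Σaᵢ − K).
Here Σaᵢ = 136 and K = 5, so p_C = (26 − 1)/(136 − 5) = 25/131 ≈ 0.191.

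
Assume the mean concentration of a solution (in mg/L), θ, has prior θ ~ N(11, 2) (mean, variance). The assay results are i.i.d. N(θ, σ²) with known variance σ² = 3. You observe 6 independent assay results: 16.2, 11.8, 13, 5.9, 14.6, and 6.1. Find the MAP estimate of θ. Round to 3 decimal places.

θ̂_MAP = 11.213

n = 6; x̄ = (16.2 + 11.8 + 13 + 5.9 + 14.6 + 6.1)/6 = 67.6/6 = 169/15 ≈ 11.2667.
For a Normal prior and Normal likelihood with known variance, the posterior is Normal; its mode equals its mean, the precision-weighted average.
Prior precision 1/σ₀² = 1/2 = 0.5; data precision n/σ² = 6/3 = 2.
θ̂ = (0.5·11 + 2·(169/15)) / (0.5 + 2) = (841/30)/2.5 = 841/75 ≈ 11.213.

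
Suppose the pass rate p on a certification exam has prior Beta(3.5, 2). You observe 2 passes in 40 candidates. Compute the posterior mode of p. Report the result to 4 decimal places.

Prior: Beta(3.5, 2).
Data: 2 successes in 40 trials. The binomial likelihood contributes p^2(1−p)^38, so the posterior is Beta(3.5+2, 2+38) = Beta(5.5, 40).
For Beta(a, b) with a, b > 1 the mode is (a−1)/(a+b−2) = 4.5/43.5 ≈ 0.1034.

p̂_MAP = 0.1034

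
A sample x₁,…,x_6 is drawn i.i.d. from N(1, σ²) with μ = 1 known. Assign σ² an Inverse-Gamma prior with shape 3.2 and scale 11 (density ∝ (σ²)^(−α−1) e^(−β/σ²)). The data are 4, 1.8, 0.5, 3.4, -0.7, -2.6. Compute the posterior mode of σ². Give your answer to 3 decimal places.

Sum of squared deviations about the known mean: SS = (4−1)² + (1.8−1)² + (0.5−1)² + (3.4−1)² + (-0.7−1)² + (-2.6−1)² = 31.5.
The Normal likelihood contributes (σ²)^(−n/2) exp(−SS/(2σ²)), so the posterior is Inverse-Gamma(α + n/2, β + SS/2) = Inverse-Gamma(6.2, 26.75).
The mode of Inverse-Gamma(a, b) is b/(a+1) = 26.75/7.2 ≈ 3.715.

σ̂²_MAP = 3.715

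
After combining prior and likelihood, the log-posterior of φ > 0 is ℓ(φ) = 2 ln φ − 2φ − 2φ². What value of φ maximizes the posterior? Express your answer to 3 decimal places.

φ̂_MAP = 0.500

ℓ'(φ) = 2/φ − 2 − 4φ. Setting this to zero and multiplying by φ: 4φ² + 2φ − 2 = 0.
φ = (−2 + √(2² + 4·4·2)) / (2·4) = (−2 + √36) / 8 = (−2 + 6)/8 = 1/2.
ℓ''(φ) = −2/φ² − 4 < 0, confirming a maximum.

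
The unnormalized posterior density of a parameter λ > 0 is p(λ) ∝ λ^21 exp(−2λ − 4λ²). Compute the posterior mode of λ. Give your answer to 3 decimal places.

ℓ'(λ) = 21/λ − 2 − 8λ. Setting this to zero and multiplying by λ: 8λ² + 2λ − 21 = 0.
λ = (−2 + √(2² + 4·8·21)) / (2·8) = (−2 + √676) / 16 = (−2 + 26)/16 = 3/2.
ℓ''(λ) = −21/λ² − 8 < 0, confirming a maximum.

λ̂_MAP = 1.500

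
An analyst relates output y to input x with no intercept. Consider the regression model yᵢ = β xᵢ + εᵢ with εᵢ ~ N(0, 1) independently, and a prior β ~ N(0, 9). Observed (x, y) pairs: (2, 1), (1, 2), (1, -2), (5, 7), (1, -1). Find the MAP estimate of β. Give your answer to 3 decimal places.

β̂_MAP = 1.121

log p(β | y) = −Σ(yᵢ − βxᵢ)²/(2·1) − β²/(2·9) + const.
Setting the derivative to zero: Σxᵢ(yᵢ − βxᵢ)/1 − β/9 = 0, so β = Σxᵢyᵢ / (Σxᵢ² + σ²/τ²).
Σxᵢyᵢ = 2·1 + 1·2 + 1·(-2) + 5·7 + 1·(-1) = 36; Σxᵢ² = 32; σ²/τ² = 1/9.
β̂_MAP = 36 / (32 + 1/9) = 36/(289/9) = 324/289 ≈ 1.121.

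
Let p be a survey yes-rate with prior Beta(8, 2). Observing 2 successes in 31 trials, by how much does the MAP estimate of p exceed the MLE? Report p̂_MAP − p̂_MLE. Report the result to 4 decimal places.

MAP − MLE = 0.1663

Posterior is Beta(10, 31); MAP = (10−1)/(41−2) = 9/39 ≈ 0.23077.
MLE ignores the prior: p̂_MLE = k/n = 2/31 ≈ 0.06452.
Difference = 9/39 − 2/31 = 67/403 ≈ 0.1663.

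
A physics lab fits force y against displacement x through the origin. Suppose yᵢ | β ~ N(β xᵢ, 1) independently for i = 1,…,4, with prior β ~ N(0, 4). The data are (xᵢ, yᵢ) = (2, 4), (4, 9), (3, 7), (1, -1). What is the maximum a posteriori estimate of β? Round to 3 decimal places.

β̂_MAP = 2.116

log p(β | y) = −Σ(yᵢ − βxᵢ)²/(2·1) − β²/(2·4) + const.
Setting the derivative to zero: Σxᵢ(yᵢ − βxᵢ)/1 − β/4 = 0, so β = Σxᵢyᵢ / (Σxᵢ² + σ²/τ²).
Σxᵢyᵢ = 2·4 + 4·9 + 3·7 + 1·(-1) = 64; Σxᵢ² = 30; σ²/τ² = 0.25.
β̂_MAP = 64 / (30 + 0.25) = 64/30.25 ≈ 2.116.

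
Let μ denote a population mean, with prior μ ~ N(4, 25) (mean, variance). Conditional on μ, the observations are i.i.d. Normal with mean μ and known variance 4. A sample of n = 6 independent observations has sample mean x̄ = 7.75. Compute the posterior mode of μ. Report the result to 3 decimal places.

μ̂_MAP = 7.653

n = 6, x̄ = 7.75.
For a Normal prior and Normal likelihood with known variance, the posterior is Normal; its mode equals its mean, the precision-weighted average.
Prior precision 1/σ₀² = 1/25 = 0.04; data precision n/σ² = 6/4 = 1.5.
μ̂ = (0.04·4 + 1.5·7.75) / (0.04 + 1.5) = 11.785/1.54 = 2357/308 ≈ 7.653.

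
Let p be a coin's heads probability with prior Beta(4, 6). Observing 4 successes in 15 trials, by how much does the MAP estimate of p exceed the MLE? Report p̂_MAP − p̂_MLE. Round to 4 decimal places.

MAP − MLE = 0.0377

Posterior is Beta(8, 17); MAP = (8−1)/(25−2) = 7/23 ≈ 0.30435.
MLE ignores the prior: p̂_MLE = k/n = 4/15 ≈ 0.26667.
Difference = 7/23 − 4/15 = 13/345 ≈ 0.0377.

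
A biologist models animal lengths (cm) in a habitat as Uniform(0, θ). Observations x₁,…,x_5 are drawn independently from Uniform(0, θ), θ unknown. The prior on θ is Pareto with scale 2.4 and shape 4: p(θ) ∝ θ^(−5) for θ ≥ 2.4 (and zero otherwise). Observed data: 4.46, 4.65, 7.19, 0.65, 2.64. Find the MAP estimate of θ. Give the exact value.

θ̂_MAP = 7.19

The Uniform(0, θ) likelihood is θ^(−n) for θ ≥ max(xᵢ), zero otherwise. Here max(xᵢ) = 7.19.
Posterior ∝ θ^(−5) · θ^(−5) = θ^(−10) on θ ≥ max(2.4, 7.19) = 7.19.
This density is strictly decreasing in θ, so the posterior mode lies at the lower boundary of the support.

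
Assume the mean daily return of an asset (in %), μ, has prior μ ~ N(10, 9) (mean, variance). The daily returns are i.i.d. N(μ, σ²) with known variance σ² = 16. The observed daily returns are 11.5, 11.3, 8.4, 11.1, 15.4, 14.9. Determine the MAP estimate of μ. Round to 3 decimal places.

n = 6; x̄ = (11.5 + 11.3 + 8.4 + 11.1 + 15.4 + 14.9)/6 = 72.6/6 = 12.1.
For a Normal prior and Normal likelihood with known variance, the posterior is Normal; its mode equals its mean, the precision-weighted average.
Prior precision 1/σ₀² = 1/9; data precision n/σ² = 6/16 = 0.375.
μ̂ = ((1/9)·10 + 0.375·12.1) / (1/9 + 0.375) = (4067/720)/(35/72) = 11.620.

μ̂_MAP = 11.620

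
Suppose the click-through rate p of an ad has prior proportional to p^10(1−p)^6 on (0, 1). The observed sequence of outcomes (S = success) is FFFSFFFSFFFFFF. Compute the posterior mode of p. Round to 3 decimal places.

The prior density ∝ p^10(1−p)^6 is the kernel of Beta(11, 7).
Data: 2 successes in 14 trials (from the sequence). The binomial likelihood contributes p^2(1−p)^12, so the posterior is Beta(11+2, 7+12) = Beta(13, 19).
For Beta(a, b) with a, b > 1 the mode is (a−1)/(a+b−2) = 12/30 ≈ 0.400.

p̂_MAP = 0.400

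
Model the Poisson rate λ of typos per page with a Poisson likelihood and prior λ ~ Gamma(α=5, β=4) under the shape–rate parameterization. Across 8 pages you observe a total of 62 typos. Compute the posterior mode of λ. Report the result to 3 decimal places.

λ̂_MAP = 5.500

Σxᵢ = 62, n = 8.
Posterior ∝ λ^4e^(−4λ) · λ^62e^(−8λ) = λ^66e^(−12λ), i.e. Gamma(shape=67, rate=12).
The mode of a Gamma(a, b) with a ≥ 1 (shape–rate) is (a−1)/b = 66/12 ≈ 5.500.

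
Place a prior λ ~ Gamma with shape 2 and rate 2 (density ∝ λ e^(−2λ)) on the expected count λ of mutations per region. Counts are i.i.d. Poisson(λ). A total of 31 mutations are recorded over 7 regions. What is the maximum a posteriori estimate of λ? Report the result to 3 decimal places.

Σxᵢ = 31, n = 7.
Posterior ∝ λe^(−2λ) · λ^31e^(−7λ) = λ^32e^(−9λ), i.e. Gamma(shape=33, rate=9).
The mode of a Gamma(a, b) with a ≥ 1 (shape–rate) is (a−1)/b = 32/9 ≈ 3.556.

λ̂_MAP = 3.556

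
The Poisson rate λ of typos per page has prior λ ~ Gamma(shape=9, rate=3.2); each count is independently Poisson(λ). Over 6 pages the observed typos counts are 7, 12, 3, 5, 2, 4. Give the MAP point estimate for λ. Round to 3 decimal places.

λ̂_MAP = 4.457

Σxᵢ = 7+12+3+5+2+4 = 33, with n = 6.
Posterior ∝ λ^8e^(−3.2λ) · λ^33e^(−6λ) = λ^41e^(−9.2λ), i.e. Gamma(shape=42, rate=9.2).
The mode of a Gamma(a, b) with a ≥ 1 (shape–rate) is (a−1)/b = 41/9.2 ≈ 4.457.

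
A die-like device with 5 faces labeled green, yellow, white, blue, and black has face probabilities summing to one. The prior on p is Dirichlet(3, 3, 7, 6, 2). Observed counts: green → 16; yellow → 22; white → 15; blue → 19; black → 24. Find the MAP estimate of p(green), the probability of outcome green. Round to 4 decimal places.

The posterior is Dirichlet(αᵢ + nᵢ) = Dirichlet(19, 25, 22, 25, 26).
For a Dirichlet(a₁,…,a_K) with all aᵢ > 1, the mode has j-th component (aⱼ − 1)/(Σaᵢ − K).
Here Σaᵢ = 117 and K = 5, so p(green) = (19 − 1)/(117 − 5) = 18/112 ≈ 0.1607.

MAP estimate of p(green) = 0.1607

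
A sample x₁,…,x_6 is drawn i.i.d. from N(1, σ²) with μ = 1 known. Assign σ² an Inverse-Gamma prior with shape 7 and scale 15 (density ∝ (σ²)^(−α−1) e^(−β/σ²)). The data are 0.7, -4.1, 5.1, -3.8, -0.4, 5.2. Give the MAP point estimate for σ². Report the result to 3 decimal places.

Sum of squared deviations about the known mean: SS = (0.7−1)² + (-4.1−1)² + (5.1−1)² + (-3.8−1)² + (-0.4−1)² + (5.2−1)² = 85.55.
The Normal likelihood contributes (σ²)^(−n/2) exp(−SS/(2σ²)), so the posterior is Inverse-Gamma(α + n/2, β + SS/2) = Inverse-Gamma(10, 57.775).
The mode of Inverse-Gamma(a, b) is b/(a+1) = 57.775/11 ≈ 5.252.

σ̂²_MAP = 5.252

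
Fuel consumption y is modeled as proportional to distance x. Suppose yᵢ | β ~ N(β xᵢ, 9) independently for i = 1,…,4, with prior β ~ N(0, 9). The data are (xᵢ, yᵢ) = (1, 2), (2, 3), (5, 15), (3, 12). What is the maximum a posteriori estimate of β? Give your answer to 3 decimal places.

β̂_MAP = 2.975

log p(β | y) = −Σ(yᵢ − βxᵢ)²/(2·9) − β²/(2·9) + const.
Setting the derivative to zero: Σxᵢ(yᵢ − βxᵢ)/9 − β/9 = 0, so β = Σxᵢyᵢ / (Σxᵢ² + σ²/τ²).
Σxᵢyᵢ = 1·2 + 2·3 + 5·15 + 3·12 = 119; Σxᵢ² = 39; σ²/τ² = 1.
β̂_MAP = 119 / (39 + 1) = 119/40 ≈ 2.975.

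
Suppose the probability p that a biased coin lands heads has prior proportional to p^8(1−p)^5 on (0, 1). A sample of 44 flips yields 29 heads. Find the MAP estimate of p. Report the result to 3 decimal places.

p̂_MAP = 0.649

The prior density ∝ p^8(1−p)^5 is the kernel of Beta(9, 6).
Data: 29 successes in 44 trials. The binomial likelihood contributes p^29(1−p)^15, so the posterior is Beta(9+29, 6+15) = Beta(38, 21).
For Beta(a, b) with a, b > 1 the mode is (a−1)/(a+b−2) = 37/57 ≈ 0.649.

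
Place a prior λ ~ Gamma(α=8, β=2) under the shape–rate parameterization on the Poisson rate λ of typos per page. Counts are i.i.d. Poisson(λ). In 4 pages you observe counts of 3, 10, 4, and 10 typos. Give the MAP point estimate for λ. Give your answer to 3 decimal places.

Σxᵢ = 3+10+4+10 = 27, with n = 4.
Posterior ∝ λ^7e^(−2λ) · λ^27e^(−4λ) = λ^34e^(−6λ), i.e. Gamma(shape=35, rate=6).
The mode of a Gamma(a, b) with a ≥ 1 (shape–rate) is (a−1)/b = 34/6 ≈ 5.667.

λ̂_MAP = 5.667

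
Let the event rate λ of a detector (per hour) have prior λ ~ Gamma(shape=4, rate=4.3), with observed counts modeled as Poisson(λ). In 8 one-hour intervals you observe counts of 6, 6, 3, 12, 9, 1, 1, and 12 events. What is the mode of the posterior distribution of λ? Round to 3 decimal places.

λ̂_MAP = 4.309

Σxᵢ = 6+6+3+12+9+1+1+12 = 50, with n = 8.
Posterior ∝ λ^3e^(−4.3λ) · λ^50e^(−8λ) = λ^53e^(−12.3λ), i.e. Gamma(shape=54, rate=12.3).
The mode of a Gamma(a, b) with a ≥ 1 (shape–rate) is (a−1)/b = 53/12.3 ≈ 4.309.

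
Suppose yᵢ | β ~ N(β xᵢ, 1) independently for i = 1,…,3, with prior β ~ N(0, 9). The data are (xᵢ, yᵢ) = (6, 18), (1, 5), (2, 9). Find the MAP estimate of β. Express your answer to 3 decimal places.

log p(β | y) = −Σ(yᵢ − βxᵢ)²/(2·1) − β²/(2·9) + const.
Setting the derivative to zero: Σxᵢ(yᵢ − βxᵢ)/1 − β/9 = 0, so β = Σxᵢyᵢ / (Σxᵢ² + σ²/τ²).
Σxᵢyᵢ = 6·18 + 1·5 + 2·9 = 131; Σxᵢ² = 41; σ²/τ² = 1/9.
β̂_MAP = 131 / (41 + 1/9) = 131/(370/9) = 1179/370 ≈ 3.186.

β̂_MAP = 3.186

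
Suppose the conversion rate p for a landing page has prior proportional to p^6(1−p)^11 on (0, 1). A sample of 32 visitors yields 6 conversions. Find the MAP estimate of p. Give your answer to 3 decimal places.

p̂_MAP = 0.245

The prior density ∝ p^6(1−p)^11 is the kernel of Beta(7, 12).
Data: 6 successes in 32 trials. The binomial likelihood contributes p^6(1−p)^26, so the posterior is Beta(7+6, 12+26) = Beta(13, 38).
For Beta(a, b) with a, b > 1 the mode is (a−1)/(a+b−2) = 12/49 ≈ 0.245.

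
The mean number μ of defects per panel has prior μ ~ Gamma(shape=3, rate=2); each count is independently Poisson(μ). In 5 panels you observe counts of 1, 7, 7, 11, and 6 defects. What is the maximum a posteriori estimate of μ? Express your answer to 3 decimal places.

Σxᵢ = 1+7+7+11+6 = 32, with n = 5.
Posterior ∝ μ^2e^(−2μ) · μ^32e^(−5μ) = μ^34e^(−7μ), i.e. Gamma(shape=35, rate=7).
The mode of a Gamma(a, b) with a ≥ 1 (shape–rate) is (a−1)/b = 34/7 ≈ 4.857.

μ̂_MAP = 4.857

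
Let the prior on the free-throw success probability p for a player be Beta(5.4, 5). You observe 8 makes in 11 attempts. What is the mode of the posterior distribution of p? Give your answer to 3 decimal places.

p̂_MAP = 0.639

Prior: Beta(5.4, 5).
Data: 8 successes in 11 trials. The binomial likelihood contributes p^8(1−p)^3, so the posterior is Beta(5.4+8, 5+3) = Beta(13.4, 8).
For Beta(a, b) with a, b > 1 the mode is (a−1)/(a+b−2) = 12.4/19.4 ≈ 0.639.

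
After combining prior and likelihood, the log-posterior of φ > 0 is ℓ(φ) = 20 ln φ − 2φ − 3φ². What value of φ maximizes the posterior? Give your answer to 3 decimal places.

ℓ'(φ) = 20/φ − 2 − 6φ. Setting this to zero and multiplying by φ: 6φ² + 2φ − 20 = 0.
φ = (−2 + √(2² + 4·6·20)) / (2·6) = (−2 + √484) / 12 = (−2 + 22)/12 = 5/3.
ℓ''(φ) = −20/φ² − 6 < 0, confirming a maximum.

φ̂_MAP = 1.667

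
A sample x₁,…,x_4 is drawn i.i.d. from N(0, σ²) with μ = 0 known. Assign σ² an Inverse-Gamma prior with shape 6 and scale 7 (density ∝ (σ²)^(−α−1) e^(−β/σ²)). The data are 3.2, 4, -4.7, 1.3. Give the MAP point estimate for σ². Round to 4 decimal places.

Sum of squared deviations about the known mean: SS = (3.2−0)² + (4−0)² + (-4.7−0)² + (1.3−0)² = 50.02.
The Normal likelihood contributes (σ²)^(−n/2) exp(−SS/(2σ²)), so the posterior is Inverse-Gamma(α + n/2, β + SS/2) = Inverse-Gamma(8, 32.01).
The mode of Inverse-Gamma(a, b) is b/(a+1) = 32.01/9 ≈ 3.5567.

σ̂²_MAP = 3.5567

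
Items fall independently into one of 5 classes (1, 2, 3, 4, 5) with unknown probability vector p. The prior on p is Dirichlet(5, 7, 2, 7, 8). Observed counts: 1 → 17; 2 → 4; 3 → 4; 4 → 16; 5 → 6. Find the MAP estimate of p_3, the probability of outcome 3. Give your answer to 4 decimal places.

The posterior is Dirichlet(αᵢ + nᵢ) = Dirichlet(22, 11, 6, 23, 14).
For a Dirichlet(a₁,…,a_K) with all aᵢ > 1, the mode has j-th component (aⱼ − 1)/(Σaᵢ − K).
Here Σaᵢ = 76 and K = 5, so p_3 = (6 − 1)/(76 − 5) = 5/71 ≈ 0.0704.

MAP estimate: 0.0704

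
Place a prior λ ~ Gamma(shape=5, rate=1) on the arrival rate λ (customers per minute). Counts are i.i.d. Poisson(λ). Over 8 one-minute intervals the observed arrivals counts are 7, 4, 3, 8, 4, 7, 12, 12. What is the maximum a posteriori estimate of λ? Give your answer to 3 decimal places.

Σxᵢ = 7+4+3+8+4+7+12+12 = 57, with n = 8.
Posterior ∝ λ^4e^(−1λ) · λ^57e^(−8λ) = λ^61e^(−9λ), i.e. Gamma(shape=62, rate=9).
The mode of a Gamma(a, b) with a ≥ 1 (shape–rate) is (a−1)/b = 61/9 ≈ 6.778.

λ̂_MAP = 6.778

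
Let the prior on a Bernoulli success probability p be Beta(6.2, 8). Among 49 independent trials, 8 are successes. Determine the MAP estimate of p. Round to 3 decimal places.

Prior: Beta(6.2, 8).
Data: 8 successes in 49 trials. The binomial likelihood contributes p^8(1−p)^41, so the posterior is Beta(6.2+8, 8+41) = Beta(14.2, 49).
For Beta(a, b) with a, b > 1 the mode is (a−1)/(a+b−2) = 13.2/61.2 ≈ 0.216.

p̂_MAP = 0.216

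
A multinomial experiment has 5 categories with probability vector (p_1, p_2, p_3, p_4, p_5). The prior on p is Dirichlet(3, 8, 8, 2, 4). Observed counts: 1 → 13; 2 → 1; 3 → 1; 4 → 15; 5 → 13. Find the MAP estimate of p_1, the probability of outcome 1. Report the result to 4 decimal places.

MAP estimate: 0.2381

The posterior is Dirichlet(αᵢ + nᵢ) = Dirichlet(16, 9, 9, 17, 17).
For a Dirichlet(a₁,…,a_K) with all aᵢ > 1, the mode has j-th component (aⱼ − 1)/(Σaᵢ − K).
Here Σaᵢ = 68 and K = 5, so p_1 = (16 − 1)/(68 − 5) = 15/63 ≈ 0.2381.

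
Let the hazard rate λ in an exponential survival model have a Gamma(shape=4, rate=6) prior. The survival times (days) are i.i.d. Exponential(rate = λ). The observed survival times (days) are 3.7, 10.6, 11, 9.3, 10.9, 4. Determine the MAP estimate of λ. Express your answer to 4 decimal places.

The Exponential(rate=λ) likelihood is ∝ λ^n e^(−λΣtᵢ). Here n = 6 and Σtᵢ = 3.7 + 10.6 + 11 + 9.3 + 10.9 + 4 = 49.5.
Posterior ∝ λ^3e^(−6λ) · λ^6e^(−49.5λ) = λ^9e^(−55.5λ), i.e. Gamma(10, 55.5).
Mode = (a−1)/b = 9/55.5 ≈ 0.1622.

λ̂_MAP = 0.1622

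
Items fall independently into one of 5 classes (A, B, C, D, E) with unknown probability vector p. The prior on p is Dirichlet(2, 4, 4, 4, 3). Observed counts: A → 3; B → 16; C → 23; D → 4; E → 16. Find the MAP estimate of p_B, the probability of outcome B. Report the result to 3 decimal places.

The posterior is Dirichlet(αᵢ + nᵢ) = Dirichlet(5, 20, 27, 8, 19).
For a Dirichlet(a₁,…,a_K) with all aᵢ > 1, the mode has j-th component (aⱼ − 1)/(Σaᵢ − K).
Here Σaᵢ = 79 and K = 5, so p_B = (20 − 1)/(79 − 5) = 19/74 ≈ 0.257.

MAP estimate of p_B = 0.257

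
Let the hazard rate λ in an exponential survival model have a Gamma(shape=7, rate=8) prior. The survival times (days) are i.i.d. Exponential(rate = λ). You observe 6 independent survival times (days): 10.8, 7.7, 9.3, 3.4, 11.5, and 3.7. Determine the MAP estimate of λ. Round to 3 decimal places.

The Exponential(rate=λ) likelihood is ∝ λ^n e^(−λΣtᵢ). Here n = 6 and Σtᵢ = 10.8 + 7.7 + 9.3 + 3.4 + 11.5 + 3.7 = 46.4.
Posterior ∝ λ^6e^(−8λ) · λ^6e^(−46.4λ) = λ^12e^(−54.4λ), i.e. Gamma(13, 54.4).
Mode = (a−1)/b = 12/54.4 ≈ 0.221.

λ̂_MAP = 0.221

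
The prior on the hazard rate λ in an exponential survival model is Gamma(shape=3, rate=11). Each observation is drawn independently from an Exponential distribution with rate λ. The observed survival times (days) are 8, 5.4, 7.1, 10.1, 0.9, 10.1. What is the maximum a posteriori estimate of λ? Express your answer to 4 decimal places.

λ̂_MAP = 0.1521

The Exponential(rate=λ) likelihood is ∝ λ^n e^(−λΣtᵢ). Here n = 6 and Σtᵢ = 8 + 5.4 + 7.1 + 10.1 + 0.9 + 10.1 = 41.6.
Posterior ∝ λ^2e^(−11λ) · λ^6e^(−41.6λ) = λ^8e^(−52.6λ), i.e. Gamma(9, 52.6).
Mode = (a−1)/b = 8/52.6 ≈ 0.1521.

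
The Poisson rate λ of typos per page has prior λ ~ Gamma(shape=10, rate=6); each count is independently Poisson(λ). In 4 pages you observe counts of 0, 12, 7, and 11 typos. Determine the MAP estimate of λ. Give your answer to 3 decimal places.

λ̂_MAP = 3.900

Σxᵢ = 0+12+7+11 = 30, with n = 4.
Posterior ∝ λ^9e^(−6λ) · λ^30e^(−4λ) = λ^39e^(−10λ), i.e. Gamma(shape=40, rate=10).
The mode of a Gamma(a, b) with a ≥ 1 (shape–rate) is (a−1)/b = 39/10 ≈ 3.900.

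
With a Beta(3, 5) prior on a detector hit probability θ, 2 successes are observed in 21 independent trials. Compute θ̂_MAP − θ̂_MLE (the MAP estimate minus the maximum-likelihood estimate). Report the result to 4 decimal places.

MAP − MLE = 0.0529

Posterior is Beta(5, 24); MAP = (5−1)/(29−2) = 4/27 ≈ 0.14815.
MLE ignores the prior: θ̂_MLE = k/n = 2/21 ≈ 0.09524.
Difference = 4/27 − 2/21 = 10/189 ≈ 0.0529.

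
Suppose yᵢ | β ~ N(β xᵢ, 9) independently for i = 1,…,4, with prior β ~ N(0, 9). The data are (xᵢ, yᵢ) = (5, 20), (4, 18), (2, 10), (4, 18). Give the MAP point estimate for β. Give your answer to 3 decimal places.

log p(β | y) = −Σ(yᵢ − βxᵢ)²/(2·9) − β²/(2·9) + const.
Setting the derivative to zero: Σxᵢ(yᵢ − βxᵢ)/9 − β/9 = 0, so β = Σxᵢyᵢ / (Σxᵢ² + σ²/τ²).
Σxᵢyᵢ = 5·20 + 4·18 + 2·10 + 4·18 = 264; Σxᵢ² = 61; σ²/τ² = 1.
β̂_MAP = 264 / (61 + 1) = 264/62 ≈ 4.258.

β̂_MAP = 4.258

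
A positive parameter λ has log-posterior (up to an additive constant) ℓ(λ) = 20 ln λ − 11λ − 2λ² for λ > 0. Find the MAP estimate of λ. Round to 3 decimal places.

ℓ'(λ) = 20/λ − 11 − 4λ. Setting this to zero and multiplying by λ: 4λ² + 11λ − 20 = 0.
λ = (−11 + √(11² + 4·4·20)) / (2·4) = (−11 + √441) / 8 = (−11 + 21)/8 = 5/4.
ℓ''(λ) = −20/λ² − 4 < 0, confirming a maximum.

λ̂_MAP = 1.250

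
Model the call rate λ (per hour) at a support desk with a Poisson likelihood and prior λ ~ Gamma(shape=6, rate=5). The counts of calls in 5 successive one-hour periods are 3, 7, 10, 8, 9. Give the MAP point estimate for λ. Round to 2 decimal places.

Σxᵢ = 3+7+10+8+9 = 37, with n = 5.
Posterior ∝ λ^5e^(−5λ) · λ^37e^(−5λ) = λ^42e^(−10λ), i.e. Gamma(shape=43, rate=10).
The mode of a Gamma(a, b) with a ≥ 1 (shape–rate) is (a−1)/b = 42/10 ≈ 4.20.

λ̂_MAP = 4.20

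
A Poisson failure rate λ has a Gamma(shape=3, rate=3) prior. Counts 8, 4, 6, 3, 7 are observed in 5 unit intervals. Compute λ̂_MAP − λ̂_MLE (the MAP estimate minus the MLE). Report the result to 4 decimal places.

MAP − MLE = -1.8500

Σxᵢ = 28. Posterior is Gamma(31, 8); MAP = (31−1)/8 = 30/8 ≈ 3.75000.
MLE = x̄ = 28/5 ≈ 5.60000.
Difference = 30/8 − 28/5 = -37/20 ≈ -1.8500.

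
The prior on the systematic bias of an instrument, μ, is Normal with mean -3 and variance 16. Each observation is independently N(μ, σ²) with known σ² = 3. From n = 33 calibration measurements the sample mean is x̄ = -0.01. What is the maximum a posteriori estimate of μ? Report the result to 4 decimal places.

μ̂_MAP = -0.0269

n = 33, x̄ = -0.01.
For a Normal prior and Normal likelihood with known variance, the posterior is Normal; its mode equals its mean, the precision-weighted average.
Prior precision 1/σ₀² = 1/16 = 0.0625; data precision n/σ² = 33/3 = 11.
μ̂ = (0.0625·(-3) + 11·(-0.01)) / (0.0625 + 11) = (-0.2975)/11.0625 = -119/4425 ≈ -0.0269.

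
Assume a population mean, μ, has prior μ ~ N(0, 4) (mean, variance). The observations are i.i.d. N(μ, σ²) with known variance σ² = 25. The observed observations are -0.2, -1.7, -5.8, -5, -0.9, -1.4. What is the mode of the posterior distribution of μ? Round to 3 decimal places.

n = 6; x̄ = ((-0.2) + (-1.7) + (-5.8) + (-5) + (-0.9) + (-1.4))/6 = -15/6 = -2.5.
For a Normal prior and Normal likelihood with known variance, the posterior is Normal; its mode equals its mean, the precision-weighted average.
Prior precision 1/σ₀² = 1/4 = 0.25; data precision n/σ² = 6/25 = 0.24.
μ̂ = (0.25·0 + 0.24·(-2.5)) / (0.25 + 0.24) = (-0.6)/0.49 = -60/49 ≈ -1.224.

μ̂_MAP = -1.224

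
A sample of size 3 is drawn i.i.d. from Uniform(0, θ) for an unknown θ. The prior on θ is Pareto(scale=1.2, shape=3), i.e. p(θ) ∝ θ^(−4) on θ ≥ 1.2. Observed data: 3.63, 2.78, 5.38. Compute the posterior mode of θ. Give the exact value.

θ̂_MAP = 5.38

The Uniform(0, θ) likelihood is θ^(−n) for θ ≥ max(xᵢ), zero otherwise. Here max(xᵢ) = 5.38.
Posterior ∝ θ^(−4) · θ^(−3) = θ^(−7) on θ ≥ max(1.2, 5.38) = 5.38.
This density is strictly decreasing in θ, so the posterior mode lies at the lower boundary of the support.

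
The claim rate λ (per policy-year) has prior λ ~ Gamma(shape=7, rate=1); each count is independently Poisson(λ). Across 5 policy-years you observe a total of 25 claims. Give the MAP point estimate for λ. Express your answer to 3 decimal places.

λ̂_MAP = 5.167

Σxᵢ = 25, n = 5.
Posterior ∝ λ^6e^(−1λ) · λ^25e^(−5λ) = λ^31e^(−6λ), i.e. Gamma(shape=32, rate=6).
The mode of a Gamma(a, b) with a ≥ 1 (shape–rate) is (a−1)/b = 31/6 ≈ 5.167.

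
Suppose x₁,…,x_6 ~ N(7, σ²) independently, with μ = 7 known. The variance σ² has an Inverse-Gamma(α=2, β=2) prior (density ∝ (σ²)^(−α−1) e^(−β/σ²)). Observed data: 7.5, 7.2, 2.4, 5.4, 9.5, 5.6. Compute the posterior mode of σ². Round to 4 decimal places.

σ̂²_MAP = 3.0183

Sum of squared deviations about the known mean: SS = (7.5−7)² + (7.2−7)² + (2.4−7)² + (5.4−7)² + (9.5−7)² + (5.6−7)² = 32.22.
The Normal likelihood contributes (σ²)^(−n/2) exp(−SS/(2σ²)), so the posterior is Inverse-Gamma(α + n/2, β + SS/2) = Inverse-Gamma(5, 18.11).
The mode of Inverse-Gamma(a, b) is b/(a+1) = 18.11/6 ≈ 3.0183.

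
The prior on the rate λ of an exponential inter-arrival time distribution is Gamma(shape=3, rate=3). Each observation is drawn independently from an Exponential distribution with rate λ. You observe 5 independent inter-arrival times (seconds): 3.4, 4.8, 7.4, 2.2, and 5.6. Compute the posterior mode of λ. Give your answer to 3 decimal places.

λ̂_MAP = 0.265

The Exponential(rate=λ) likelihood is ∝ λ^n e^(−λΣtᵢ). Here n = 5 and Σtᵢ = 3.4 + 4.8 + 7.4 + 2.2 + 5.6 = 23.4.
Posterior ∝ λ^2e^(−3λ) · λ^5e^(−23.4λ) = λ^7e^(−26.4λ), i.e. Gamma(8, 26.4).
Mode = (a−1)/b = 7/26.4 ≈ 0.265.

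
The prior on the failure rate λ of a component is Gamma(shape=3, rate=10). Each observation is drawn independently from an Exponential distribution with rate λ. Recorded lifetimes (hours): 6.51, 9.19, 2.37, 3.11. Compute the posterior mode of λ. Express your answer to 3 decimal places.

The Exponential(rate=λ) likelihood is ∝ λ^n e^(−λΣtᵢ). Here n = 4 and Σtᵢ = 6.51 + 9.19 + 2.37 + 3.11 = 21.18.
Posterior ∝ λ^2e^(−10λ) · λ^4e^(−21.18λ) = λ^6e^(−31.18λ), i.e. Gamma(7, 31.18).
Mode = (a−1)/b = 6/31.18 ≈ 0.192.

λ̂_MAP = 0.192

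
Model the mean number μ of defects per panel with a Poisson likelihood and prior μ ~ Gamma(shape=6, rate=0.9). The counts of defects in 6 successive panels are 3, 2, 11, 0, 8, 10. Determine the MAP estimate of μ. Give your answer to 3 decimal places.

μ̂_MAP = 5.652

Σxᵢ = 3+2+11+0+8+10 = 34, with n = 6.
Posterior ∝ μ^5e^(−0.9μ) · μ^34e^(−6μ) = μ^39e^(−6.9μ), i.e. Gamma(shape=40, rate=6.9).
The mode of a Gamma(a, b) with a ≥ 1 (shape–rate) is (a−1)/b = 39/6.9 ≈ 5.652.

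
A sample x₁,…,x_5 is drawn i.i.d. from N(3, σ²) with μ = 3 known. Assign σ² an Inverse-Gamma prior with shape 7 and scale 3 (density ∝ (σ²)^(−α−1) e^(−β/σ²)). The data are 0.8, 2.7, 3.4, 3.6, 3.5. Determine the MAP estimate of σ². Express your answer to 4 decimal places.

Sum of squared deviations about the known mean: SS = (0.8−3)² + (2.7−3)² + (3.4−3)² + (3.6−3)² + (3.5−3)² = 5.7.
The Normal likelihood contributes (σ²)^(−n/2) exp(−SS/(2σ²)), so the posterior is Inverse-Gamma(α + n/2, β + SS/2) = Inverse-Gamma(9.5, 5.85).
The mode of Inverse-Gamma(a, b) is b/(a+1) = 5.85/10.5 ≈ 0.5571.

σ̂²_MAP = 0.5571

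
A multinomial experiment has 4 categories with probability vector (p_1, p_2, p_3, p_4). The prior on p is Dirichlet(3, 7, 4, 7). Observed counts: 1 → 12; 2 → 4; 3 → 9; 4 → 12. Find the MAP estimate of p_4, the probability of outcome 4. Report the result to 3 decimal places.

The posterior is Dirichlet(αᵢ + nᵢ) = Dirichlet(15, 11, 13, 19).
For a Dirichlet(a₁,…,a_K) with all aᵢ > 1, the mode has j-th component (aⱼ − 1)/(Σaᵢ − K).
Here Σaᵢ = 58 and K = 4, so p_4 = (19 − 1)/(58 − 4) = 18/54 ≈ 0.333.

MAP estimate: 0.333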